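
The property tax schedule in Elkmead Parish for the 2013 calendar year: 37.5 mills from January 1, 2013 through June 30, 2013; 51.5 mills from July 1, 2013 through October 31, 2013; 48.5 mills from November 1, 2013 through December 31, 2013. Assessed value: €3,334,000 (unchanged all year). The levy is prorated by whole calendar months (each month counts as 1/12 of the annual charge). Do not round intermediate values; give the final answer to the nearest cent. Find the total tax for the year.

€146,696.00

January 1 – June 30, 2013: 6 months at 37.5 mills → €3,334,000 × 3.75% × 6/12 = €62,512.5000
July 1 – October 31, 2013: 4 months at 51.5 mills → €3,334,000 × 5.15% × 4/12 = €57,233.6667
November 1 – December 31, 2013: 2 months at 48.5 mills → €3,334,000 × 4.85% × 2/12 = €26,949.8333
Total = €146,696.0000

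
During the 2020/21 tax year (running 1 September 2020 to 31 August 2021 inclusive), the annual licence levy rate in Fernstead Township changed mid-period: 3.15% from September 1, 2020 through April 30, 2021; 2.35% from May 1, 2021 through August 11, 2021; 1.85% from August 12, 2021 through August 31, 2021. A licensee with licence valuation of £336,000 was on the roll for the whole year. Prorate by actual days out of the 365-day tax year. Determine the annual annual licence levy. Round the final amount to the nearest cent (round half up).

September 1, 2020 – April 30, 2021: 242 days at 3.15% → £336,000 × 3.15% × 242/365 = £7,017.3370
May 1 – August 11, 2021: 103 days at 2.35% → £336,000 × 2.35% × 103/365 = £2,228.1863
August 12 – August 31, 2021: 20 days at 1.85% → £336,000 × 1.85% × 20/365 = £340.6027
Total = £9,586.1260

£9,586.13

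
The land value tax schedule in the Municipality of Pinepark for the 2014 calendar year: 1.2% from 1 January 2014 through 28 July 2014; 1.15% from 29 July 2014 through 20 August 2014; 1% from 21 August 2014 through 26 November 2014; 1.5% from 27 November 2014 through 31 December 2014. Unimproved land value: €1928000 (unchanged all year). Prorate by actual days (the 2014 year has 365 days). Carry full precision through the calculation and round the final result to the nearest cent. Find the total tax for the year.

€22594.58

1 January – 28 July 2014: 209 days at 1.2% → €1928000 × 1.2% × 209/365 = €13247.7370
29 July – 20 August 2014: 23 days at 1.15% → €1928000 × 1.15% × 23/365 = €1397.1397
21 August – 26 November 2014: 98 days at 1% → €1928000 × 1% × 98/365 = €5176.5479
27 November – 31 December 2014: 35 days at 1.5% → €1928000 × 1.5% × 35/365 = €2773.1507
Total = €22594.5753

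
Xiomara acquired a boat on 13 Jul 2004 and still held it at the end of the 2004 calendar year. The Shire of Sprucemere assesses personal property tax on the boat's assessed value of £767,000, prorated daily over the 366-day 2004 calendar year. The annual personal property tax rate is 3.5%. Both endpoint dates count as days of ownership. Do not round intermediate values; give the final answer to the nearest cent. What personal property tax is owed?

£12,615.68

Days held (13 Jul – 31 Dec 2004): 172 out of 366
Tax = £767,000 × 3.5% × 172/366 = £12,615.6831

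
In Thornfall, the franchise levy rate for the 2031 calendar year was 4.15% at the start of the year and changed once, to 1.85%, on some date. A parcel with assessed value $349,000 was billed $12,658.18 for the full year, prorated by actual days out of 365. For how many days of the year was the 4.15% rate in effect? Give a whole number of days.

Let d = days at the first rate; then 365 − d days at the second rate.
$349,000 × [4.15%·d + 1.85%·(365−d)] / 365 = $12,658.18
Solving gives d = 282, so the new rate took effect on 10 Oct 2031.

282 days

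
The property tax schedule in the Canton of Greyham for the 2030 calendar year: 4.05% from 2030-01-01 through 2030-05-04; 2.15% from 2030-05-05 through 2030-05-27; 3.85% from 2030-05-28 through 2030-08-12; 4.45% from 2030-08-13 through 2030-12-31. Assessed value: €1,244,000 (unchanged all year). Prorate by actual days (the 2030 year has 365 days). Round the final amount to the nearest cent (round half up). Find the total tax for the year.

2030-01-01 to 2030-05-04: 124 days at 4.05% → €1,244,000 × 4.05% × 124/365 = €17,116.0767
2030-05-05 to 2030-05-27: 23 days at 2.15% → €1,244,000 × 2.15% × 23/365 = €1,685.3644
2030-05-28 to 2030-08-12: 77 days at 3.85% → €1,244,000 × 3.85% × 77/365 = €10,103.6658
2030-08-13 to 2030-12-31: 141 days at 4.45% → €1,244,000 × 4.45% × 141/365 = €21,384.8712
Total = €50,289.9781

€50,289.98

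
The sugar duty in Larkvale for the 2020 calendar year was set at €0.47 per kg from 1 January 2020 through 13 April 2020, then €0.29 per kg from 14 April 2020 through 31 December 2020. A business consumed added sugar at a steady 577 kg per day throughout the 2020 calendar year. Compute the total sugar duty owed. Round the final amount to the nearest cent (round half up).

€72,044.22

1 January – 13 April 2020: 104 days × 577 kg/day = 60,008 kg at €0.47/kg → €28,203.76
14 April – 31 December 2020: 262 days × 577 kg/day = 151,174 kg at €0.29/kg → €43,840.46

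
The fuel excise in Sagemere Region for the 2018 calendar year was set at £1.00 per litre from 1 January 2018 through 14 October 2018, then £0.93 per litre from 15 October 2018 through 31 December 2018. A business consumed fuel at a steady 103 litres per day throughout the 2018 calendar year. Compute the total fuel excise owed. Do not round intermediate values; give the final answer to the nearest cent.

£37,032.62

1 January – 14 October 2018: 287 days × 103 litres/day = 29,561 litres at £1.00/litre → £29,561.00
15 October – 31 December 2018: 78 days × 103 litres/day = 8,034 litres at £0.93/litre → £7,471.62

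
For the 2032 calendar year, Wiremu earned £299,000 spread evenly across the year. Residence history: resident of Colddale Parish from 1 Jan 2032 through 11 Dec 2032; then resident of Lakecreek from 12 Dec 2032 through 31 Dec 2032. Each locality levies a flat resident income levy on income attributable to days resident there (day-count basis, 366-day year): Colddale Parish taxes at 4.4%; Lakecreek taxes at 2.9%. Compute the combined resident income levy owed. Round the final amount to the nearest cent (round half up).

Colddale Parish, 1 Jan – 11 Dec 2032: 346 days → £299,000 × 4.4% × 346/366 = £12,437.0929
Lakecreek, 12 Dec – 31 Dec 2032: 20 days → £299,000 × 2.9% × 20/366 = £473.8251
Total = £12,910.9180

£12,910.92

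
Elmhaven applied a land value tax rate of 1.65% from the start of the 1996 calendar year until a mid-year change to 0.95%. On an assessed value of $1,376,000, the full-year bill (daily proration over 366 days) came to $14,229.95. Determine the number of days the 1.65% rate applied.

Let d = days at the first rate; then 366 − d days at the second rate.
$1,376,000 × [1.65%·d + 0.95%·(366−d)] / 366 = $14,229.95
Solving gives d = 44, so the new rate took effect on February 14, 1996.

44 days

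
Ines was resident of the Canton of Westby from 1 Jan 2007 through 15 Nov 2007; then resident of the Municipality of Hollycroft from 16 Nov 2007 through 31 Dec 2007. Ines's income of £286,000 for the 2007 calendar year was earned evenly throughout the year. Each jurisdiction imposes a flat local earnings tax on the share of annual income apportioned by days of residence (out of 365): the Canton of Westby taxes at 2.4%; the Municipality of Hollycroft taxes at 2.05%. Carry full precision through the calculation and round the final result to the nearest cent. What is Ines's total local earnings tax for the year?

£6,737.85

The Canton of Westby, 1 Jan – 15 Nov 2007: 319 days → £286,000 × 2.4% × 319/365 = £5,998.9479
The Municipality of Hollycroft, 16 Nov – 31 Dec 2007: 46 days → £286,000 × 2.05% × 46/365 = £738.8986
Total = £6,737.8466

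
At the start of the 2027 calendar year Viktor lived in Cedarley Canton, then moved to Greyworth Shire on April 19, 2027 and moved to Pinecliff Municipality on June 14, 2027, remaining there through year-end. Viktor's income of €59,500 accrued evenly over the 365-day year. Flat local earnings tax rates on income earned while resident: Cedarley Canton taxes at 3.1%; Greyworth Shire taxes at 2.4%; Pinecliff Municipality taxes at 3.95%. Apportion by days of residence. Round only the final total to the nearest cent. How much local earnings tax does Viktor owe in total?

Cedarley Canton, January 1 – April 18, 2027: 108 days → €59,500 × 3.1% × 108/365 = €545.7699
Greyworth Shire, April 19 – June 13, 2027: 56 days → €59,500 × 2.4% × 56/365 = €219.0904
Pinecliff Municipality, June 14 – December 31, 2027: 201 days → €59,500 × 3.95% × 201/365 = €1,294.2473
Total = €2,059.1075

€2,059.11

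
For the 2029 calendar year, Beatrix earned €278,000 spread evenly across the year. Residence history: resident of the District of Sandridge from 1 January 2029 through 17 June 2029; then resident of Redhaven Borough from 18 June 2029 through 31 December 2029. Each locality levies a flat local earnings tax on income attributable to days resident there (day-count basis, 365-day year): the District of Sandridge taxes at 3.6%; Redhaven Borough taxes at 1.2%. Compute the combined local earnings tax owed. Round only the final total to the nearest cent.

€6,406.95

The District of Sandridge, 1 January – 17 June 2029: 168 days → €278,000 × 3.6% × 168/365 = €4,606.4219
Redhaven Borough, 18 June – 31 December 2029: 197 days → €278,000 × 1.2% × 197/365 = €1,800.5260
Total = €6,406.9479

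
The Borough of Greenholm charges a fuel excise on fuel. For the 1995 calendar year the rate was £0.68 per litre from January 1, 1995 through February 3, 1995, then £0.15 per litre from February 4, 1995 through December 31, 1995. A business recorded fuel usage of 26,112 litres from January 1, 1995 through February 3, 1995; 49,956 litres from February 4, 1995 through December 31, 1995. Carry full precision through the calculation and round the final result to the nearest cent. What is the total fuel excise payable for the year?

January 1 – February 3, 1995: 26,112 litres at £0.68/litre → £17,756.16
February 4 – December 31, 1995: 49,956 litres at £0.15/litre → £7,493.40

£25,249.56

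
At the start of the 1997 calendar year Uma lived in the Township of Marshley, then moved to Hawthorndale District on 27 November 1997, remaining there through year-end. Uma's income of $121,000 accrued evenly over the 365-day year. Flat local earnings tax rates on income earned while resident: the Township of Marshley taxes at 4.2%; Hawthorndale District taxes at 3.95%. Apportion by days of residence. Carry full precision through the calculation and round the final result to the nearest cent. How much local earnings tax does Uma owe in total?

The Township of Marshley, 1 January – 26 November 1997: 330 days → $121,000 × 4.2% × 330/365 = $4,594.6849
Hawthorndale District, 27 November – 31 December 1997: 35 days → $121,000 × 3.95% × 35/365 = $458.3082
Total = $5,052.9932

$5,052.99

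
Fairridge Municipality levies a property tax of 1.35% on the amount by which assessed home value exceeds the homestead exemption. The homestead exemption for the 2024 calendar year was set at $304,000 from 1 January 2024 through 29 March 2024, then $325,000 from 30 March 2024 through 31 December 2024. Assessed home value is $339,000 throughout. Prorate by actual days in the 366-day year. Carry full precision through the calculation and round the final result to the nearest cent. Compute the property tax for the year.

$257.94

1 January – 29 March 2024: 89 days, exemption $304,000 → ($339,000 − $304,000) × 1.35% × 89/366 = $114.8975
30 March – 31 December 2024: 277 days, exemption $325,000 → ($339,000 − $325,000) × 1.35% × 277/366 = $143.0410
Total = $257.9385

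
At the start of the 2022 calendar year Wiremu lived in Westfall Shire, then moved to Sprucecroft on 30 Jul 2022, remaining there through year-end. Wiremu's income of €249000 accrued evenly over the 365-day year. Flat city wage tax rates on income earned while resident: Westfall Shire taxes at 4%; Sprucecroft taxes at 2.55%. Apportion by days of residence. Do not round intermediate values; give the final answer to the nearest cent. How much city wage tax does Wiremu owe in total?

€8426.77

Westfall Shire, 1 Jan – 29 Jul 2022: 210 days → €249000 × 4% × 210/365 = €5730.4110
Sprucecroft, 30 Jul – 31 Dec 2022: 155 days → €249000 × 2.55% × 155/365 = €2696.3630
Total = €8426.7740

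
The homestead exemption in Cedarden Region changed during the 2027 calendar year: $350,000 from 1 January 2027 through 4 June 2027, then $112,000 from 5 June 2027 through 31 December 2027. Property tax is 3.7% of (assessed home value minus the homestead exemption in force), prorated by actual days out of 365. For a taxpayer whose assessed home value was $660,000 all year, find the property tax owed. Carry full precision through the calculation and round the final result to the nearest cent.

$16,536.47

1 January – 4 June 2027: 155 days, exemption $350,000 → ($660,000 − $350,000) × 3.7% × 155/365 = $4,870.8219
5 June – 31 December 2027: 210 days, exemption $112,000 → ($660,000 − $112,000) × 3.7% × 210/365 = $11,665.6438
Total = $16,536.4658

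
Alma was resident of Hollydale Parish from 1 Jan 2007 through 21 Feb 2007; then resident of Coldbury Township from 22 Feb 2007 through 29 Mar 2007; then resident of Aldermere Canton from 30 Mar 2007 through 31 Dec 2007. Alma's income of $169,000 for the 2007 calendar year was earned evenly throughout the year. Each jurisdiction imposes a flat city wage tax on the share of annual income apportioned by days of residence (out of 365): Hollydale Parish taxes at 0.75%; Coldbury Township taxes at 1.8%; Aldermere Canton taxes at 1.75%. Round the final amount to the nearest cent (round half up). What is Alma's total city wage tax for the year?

Hollydale Parish, 1 Jan – 21 Feb 2007: 52 days → $169,000 × 0.75% × 52/365 = $180.5753
Coldbury Township, 22 Feb – 29 Mar 2007: 36 days → $169,000 × 1.8% × 36/365 = $300.0329
Aldermere Canton, 30 Mar – 31 Dec 2007: 277 days → $169,000 × 1.75% × 277/365 = $2,244.4589
Total = $2,725.0671

$2,725.07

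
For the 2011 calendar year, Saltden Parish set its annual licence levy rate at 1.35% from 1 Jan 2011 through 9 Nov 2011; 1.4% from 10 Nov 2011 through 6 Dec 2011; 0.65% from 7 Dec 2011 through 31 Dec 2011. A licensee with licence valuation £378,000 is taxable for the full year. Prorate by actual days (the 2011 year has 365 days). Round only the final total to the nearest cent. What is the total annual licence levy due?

1 Jan – 9 Nov 2011: 313 days at 1.35% → £378,000 × 1.35% × 313/365 = £4,375.9973
10 Nov – 6 Dec 2011: 27 days at 1.4% → £378,000 × 1.4% × 27/365 = £391.4630
7 Dec – 31 Dec 2011: 25 days at 0.65% → £378,000 × 0.65% × 25/365 = £168.2877
Total = £4,935.7479

£4,935.75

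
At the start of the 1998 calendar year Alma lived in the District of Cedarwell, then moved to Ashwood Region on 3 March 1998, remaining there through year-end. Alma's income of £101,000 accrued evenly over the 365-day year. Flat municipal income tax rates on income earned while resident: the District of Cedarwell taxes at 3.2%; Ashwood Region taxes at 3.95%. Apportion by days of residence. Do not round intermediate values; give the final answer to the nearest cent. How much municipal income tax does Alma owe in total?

The District of Cedarwell, 1 January – 2 March 1998: 61 days → £101,000 × 3.2% × 61/365 = £540.1425
Ashwood Region, 3 March – 31 December 1998: 304 days → £101,000 × 3.95% × 304/365 = £3,322.7616
Total = £3,862.9041

£3,862.90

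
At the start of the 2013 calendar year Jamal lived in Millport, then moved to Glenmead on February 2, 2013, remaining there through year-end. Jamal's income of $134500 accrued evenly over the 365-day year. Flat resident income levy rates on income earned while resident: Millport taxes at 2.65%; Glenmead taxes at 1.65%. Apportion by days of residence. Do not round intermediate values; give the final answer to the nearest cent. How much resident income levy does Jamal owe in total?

Millport, January 1 – February 1, 2013: 32 days → $134500 × 2.65% × 32/365 = $312.4822
Glenmead, February 2 – December 31, 2013: 333 days → $134500 × 1.65% × 333/365 = $2024.6856
Total = $2337.1678

$2337.17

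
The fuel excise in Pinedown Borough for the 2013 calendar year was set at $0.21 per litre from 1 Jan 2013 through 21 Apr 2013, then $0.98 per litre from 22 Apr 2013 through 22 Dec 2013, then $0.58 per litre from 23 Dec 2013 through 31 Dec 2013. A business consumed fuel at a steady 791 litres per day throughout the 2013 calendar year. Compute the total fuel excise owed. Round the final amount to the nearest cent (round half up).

1 Jan – 21 Apr 2013: 111 days × 791 litres/day = 87,801 litres at $0.21/litre → $18,438.21
22 Apr – 22 Dec 2013: 245 days × 791 litres/day = 193,795 litres at $0.98/litre → $189,919.10
23 Dec – 31 Dec 2013: 9 days × 791 litres/day = 7,119 litres at $0.58/litre → $4,129.02

$212,486.33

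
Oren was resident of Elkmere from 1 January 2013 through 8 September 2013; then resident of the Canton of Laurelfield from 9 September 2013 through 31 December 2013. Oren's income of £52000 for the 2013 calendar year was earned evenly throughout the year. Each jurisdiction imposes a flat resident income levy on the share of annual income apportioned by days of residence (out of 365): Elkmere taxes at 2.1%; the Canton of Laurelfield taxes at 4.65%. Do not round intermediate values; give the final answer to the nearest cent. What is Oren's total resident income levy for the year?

£1506.15

Elkmere, 1 January – 8 September 2013: 251 days → £52000 × 2.1% × 251/365 = £750.9370
The Canton of Laurelfield, 9 September – 31 December 2013: 114 days → £52000 × 4.65% × 114/365 = £755.2110
Total = £1506.1479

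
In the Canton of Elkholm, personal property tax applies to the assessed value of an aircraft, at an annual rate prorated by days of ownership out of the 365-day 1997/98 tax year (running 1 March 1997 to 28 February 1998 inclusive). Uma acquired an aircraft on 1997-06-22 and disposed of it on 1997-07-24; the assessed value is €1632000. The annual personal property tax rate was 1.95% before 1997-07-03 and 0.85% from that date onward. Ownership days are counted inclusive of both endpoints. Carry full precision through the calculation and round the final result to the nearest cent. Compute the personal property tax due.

€1795.20

1997-06-22 to 1997-07-02: 11 days at 1.95% → €1632000 × 1.95% × 11/365 = €959.0795
1997-07-03 to 1997-07-24: 22 days at 0.85% → €1632000 × 0.85% × 22/365 = €836.1205
Total = €1795.2000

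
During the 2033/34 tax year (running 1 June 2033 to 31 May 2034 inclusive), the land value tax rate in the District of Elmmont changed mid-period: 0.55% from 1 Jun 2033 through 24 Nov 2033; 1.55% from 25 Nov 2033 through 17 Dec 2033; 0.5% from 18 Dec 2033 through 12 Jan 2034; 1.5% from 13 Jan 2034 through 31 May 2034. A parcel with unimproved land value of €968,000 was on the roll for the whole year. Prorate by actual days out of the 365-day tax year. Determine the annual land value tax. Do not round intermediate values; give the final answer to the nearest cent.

1 Jun – 24 Nov 2033: 177 days at 0.55% → €968,000 × 0.55% × 177/365 = €2,581.7753
25 Nov – 17 Dec 2033: 23 days at 1.55% → €968,000 × 1.55% × 23/365 = €945.4575
18 Dec 2033 – 12 Jan 2034: 26 days at 0.5% → €968,000 × 0.5% × 26/365 = €344.7671
13 Jan – 31 May 2034: 139 days at 1.5% → €968,000 × 1.5% × 139/365 = €5,529.5342
Total = €9,401.5342

€9,401.53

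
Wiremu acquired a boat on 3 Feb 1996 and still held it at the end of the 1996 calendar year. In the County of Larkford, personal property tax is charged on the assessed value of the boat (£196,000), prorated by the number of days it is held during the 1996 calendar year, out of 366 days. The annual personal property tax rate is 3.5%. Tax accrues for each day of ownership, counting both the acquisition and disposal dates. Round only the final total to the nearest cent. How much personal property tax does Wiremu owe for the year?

£6,241.48

Days held (3 Feb – 31 Dec 1996): 333 out of 366
Tax = £196,000 × 3.5% × 333/366 = £6,241.4754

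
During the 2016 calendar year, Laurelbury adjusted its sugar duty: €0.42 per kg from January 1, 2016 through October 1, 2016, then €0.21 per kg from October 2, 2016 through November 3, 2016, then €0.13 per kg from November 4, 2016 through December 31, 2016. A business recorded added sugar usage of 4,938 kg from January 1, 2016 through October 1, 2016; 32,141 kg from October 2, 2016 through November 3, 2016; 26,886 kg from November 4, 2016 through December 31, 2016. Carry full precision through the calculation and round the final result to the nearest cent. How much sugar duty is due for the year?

€12,318.75

January 1 – October 1, 2016: 4,938 kg at €0.42/kg → €2,073.96
October 2 – November 3, 2016: 32,141 kg at €0.21/kg → €6,749.61
November 4 – December 31, 2016: 26,886 kg at €0.13/kg → €3,495.18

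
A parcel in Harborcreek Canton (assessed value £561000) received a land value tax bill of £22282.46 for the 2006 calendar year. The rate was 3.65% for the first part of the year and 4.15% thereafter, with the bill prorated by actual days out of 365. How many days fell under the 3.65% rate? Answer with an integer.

130 days

Let d = days at the first rate; then 365 − d days at the second rate.
£561000 × [3.65%·d + 4.15%·(365−d)] / 365 = £22282.46
Solving gives d = 130, so the new rate took effect on May 11, 2006.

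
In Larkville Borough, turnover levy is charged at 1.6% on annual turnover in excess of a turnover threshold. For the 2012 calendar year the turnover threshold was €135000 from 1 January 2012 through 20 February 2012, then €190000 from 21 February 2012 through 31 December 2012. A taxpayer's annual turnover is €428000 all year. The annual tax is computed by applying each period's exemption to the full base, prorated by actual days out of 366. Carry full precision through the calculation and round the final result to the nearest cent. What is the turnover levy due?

€3930.62

1 January – 20 February 2012: 51 days, exemption €135000 → (€428000 − €135000) × 1.6% × 51/366 = €653.2459
21 February – 31 December 2012: 315 days, exemption €190000 → (€428000 − €190000) × 1.6% × 315/366 = €3277.3770
Total = €3930.6230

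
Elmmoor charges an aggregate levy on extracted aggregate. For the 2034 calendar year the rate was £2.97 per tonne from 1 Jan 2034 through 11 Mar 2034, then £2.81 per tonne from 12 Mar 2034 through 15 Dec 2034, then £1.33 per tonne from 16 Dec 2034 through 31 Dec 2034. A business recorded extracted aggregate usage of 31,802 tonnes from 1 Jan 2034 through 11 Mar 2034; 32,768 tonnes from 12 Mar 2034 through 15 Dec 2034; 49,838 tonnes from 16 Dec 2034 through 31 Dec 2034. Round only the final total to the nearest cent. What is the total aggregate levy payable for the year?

£252,814.56

1 Jan – 11 Mar 2034: 31,802 tonnes at £2.97/tonne → £94,451.94
12 Mar – 15 Dec 2034: 32,768 tonnes at £2.81/tonne → £92,078.08
16 Dec – 31 Dec 2034: 49,838 tonnes at £1.33/tonne → £66,284.54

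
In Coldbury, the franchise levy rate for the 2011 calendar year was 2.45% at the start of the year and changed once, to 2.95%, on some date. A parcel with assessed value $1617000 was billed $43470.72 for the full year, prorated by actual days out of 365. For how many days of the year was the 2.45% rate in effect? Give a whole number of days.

191 days

Let d = days at the first rate; then 365 − d days at the second rate.
$1617000 × [2.45%·d + 2.95%·(365−d)] / 365 = $43470.72
Solving gives d = 191, so the new rate took effect on 11 Jul 2011.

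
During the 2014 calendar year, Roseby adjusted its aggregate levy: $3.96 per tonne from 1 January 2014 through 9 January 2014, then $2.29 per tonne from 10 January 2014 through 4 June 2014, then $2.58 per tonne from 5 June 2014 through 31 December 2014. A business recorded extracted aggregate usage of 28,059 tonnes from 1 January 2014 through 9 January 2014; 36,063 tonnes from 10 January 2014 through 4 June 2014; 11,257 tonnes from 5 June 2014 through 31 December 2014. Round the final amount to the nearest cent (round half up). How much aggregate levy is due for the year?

$222740.97

1 January – 9 January 2014: 28,059 tonnes at $3.96/tonne → $111113.64
10 January – 4 June 2014: 36,063 tonnes at $2.29/tonne → $82584.27
5 June – 31 December 2014: 11,257 tonnes at $2.58/tonne → $29043.06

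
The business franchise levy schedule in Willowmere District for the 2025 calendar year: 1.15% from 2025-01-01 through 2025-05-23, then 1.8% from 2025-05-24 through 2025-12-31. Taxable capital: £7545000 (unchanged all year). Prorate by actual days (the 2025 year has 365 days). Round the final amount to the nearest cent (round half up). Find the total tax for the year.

2025-01-01 to 2025-05-23: 143 days at 1.15% → £7545000 × 1.15% × 143/365 = £33993.8425
2025-05-24 to 2025-12-31: 222 days at 1.8% → £7545000 × 1.8% × 222/365 = £82602.2466
Total = £116596.0890

£116596.09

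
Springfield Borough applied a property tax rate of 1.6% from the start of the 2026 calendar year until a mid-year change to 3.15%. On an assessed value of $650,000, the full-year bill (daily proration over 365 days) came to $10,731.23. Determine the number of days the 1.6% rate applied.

Let d = days at the first rate; then 365 − d days at the second rate.
$650,000 × [1.6%·d + 3.15%·(365−d)] / 365 = $10,731.23
Solving gives d = 353, so the new rate took effect on 20 December 2026.

353 days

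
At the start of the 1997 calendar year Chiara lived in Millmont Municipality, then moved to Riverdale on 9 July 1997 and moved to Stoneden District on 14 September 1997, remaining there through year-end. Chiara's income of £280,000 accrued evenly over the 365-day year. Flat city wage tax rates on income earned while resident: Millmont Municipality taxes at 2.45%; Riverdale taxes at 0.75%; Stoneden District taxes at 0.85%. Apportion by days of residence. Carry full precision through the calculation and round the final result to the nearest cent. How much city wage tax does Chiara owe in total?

£4,648.38

Millmont Municipality, 1 January – 8 July 1997: 189 days → £280,000 × 2.45% × 189/365 = £3,552.1644
Riverdale, 9 July – 13 September 1997: 67 days → £280,000 × 0.75% × 67/365 = £385.4795
Stoneden District, 14 September – 31 December 1997: 109 days → £280,000 × 0.85% × 109/365 = £710.7397
Total = £4,648.3836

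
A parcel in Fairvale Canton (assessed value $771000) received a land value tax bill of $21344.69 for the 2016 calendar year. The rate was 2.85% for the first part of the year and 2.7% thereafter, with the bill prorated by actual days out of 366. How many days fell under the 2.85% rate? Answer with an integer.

167 days

Let d = days at the first rate; then 366 − d days at the second rate.
$771000 × [2.85%·d + 2.7%·(366−d)] / 366 = $21344.69
Solving gives d = 167, so the new rate took effect on 16 Jun 2016.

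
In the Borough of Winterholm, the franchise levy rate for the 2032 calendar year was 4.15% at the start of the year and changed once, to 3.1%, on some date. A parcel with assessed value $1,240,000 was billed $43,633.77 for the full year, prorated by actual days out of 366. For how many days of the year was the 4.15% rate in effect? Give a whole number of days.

146 days

Let d = days at the first rate; then 366 − d days at the second rate.
$1,240,000 × [4.15%·d + 3.1%·(366−d)] / 366 = $43,633.77
Solving gives d = 146, so the new rate took effect on 26 May 2032.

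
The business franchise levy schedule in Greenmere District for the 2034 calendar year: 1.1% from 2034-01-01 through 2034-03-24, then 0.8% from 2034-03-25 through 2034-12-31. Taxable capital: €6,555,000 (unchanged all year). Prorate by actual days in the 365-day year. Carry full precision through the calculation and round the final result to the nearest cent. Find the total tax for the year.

€56,911.77

2034-01-01 to 2034-03-24: 83 days at 1.1% → €6,555,000 × 1.1% × 83/365 = €16,396.4795
2034-03-25 to 2034-12-31: 282 days at 0.8% → €6,555,000 × 0.8% × 282/365 = €40,515.2877
Total = €56,911.7671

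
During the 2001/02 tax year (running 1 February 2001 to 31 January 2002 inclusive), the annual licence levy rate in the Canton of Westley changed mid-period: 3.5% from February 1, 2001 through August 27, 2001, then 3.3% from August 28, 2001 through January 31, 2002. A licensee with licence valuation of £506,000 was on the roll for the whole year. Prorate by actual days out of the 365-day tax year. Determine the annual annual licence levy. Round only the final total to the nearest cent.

£17,274.70

February 1 – August 27, 2001: 208 days at 3.5% → £506,000 × 3.5% × 208/365 = £10,092.2740
August 28, 2001 – January 31, 2002: 157 days at 3.3% → £506,000 × 3.3% × 157/365 = £7,182.4274
Total = £17,274.7014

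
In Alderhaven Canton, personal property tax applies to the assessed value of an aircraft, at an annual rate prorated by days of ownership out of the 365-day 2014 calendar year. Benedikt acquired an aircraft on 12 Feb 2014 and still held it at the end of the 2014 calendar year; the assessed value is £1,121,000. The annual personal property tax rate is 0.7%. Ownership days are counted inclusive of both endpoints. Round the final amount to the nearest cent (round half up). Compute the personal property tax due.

£6,944.06

Days held (12 Feb – 31 Dec 2014): 323 out of 365
Tax = £1,121,000 × 0.7% × 323/365 = £6,944.0575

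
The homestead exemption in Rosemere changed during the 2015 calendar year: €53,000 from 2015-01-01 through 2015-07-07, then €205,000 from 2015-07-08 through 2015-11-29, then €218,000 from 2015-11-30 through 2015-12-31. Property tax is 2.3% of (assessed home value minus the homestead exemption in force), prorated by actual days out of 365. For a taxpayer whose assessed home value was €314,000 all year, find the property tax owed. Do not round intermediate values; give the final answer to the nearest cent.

€4,281.47

2015-01-01 to 2015-07-07: 188 days, exemption €53,000 → (€314,000 − €53,000) × 2.3% × 188/365 = €3,091.9562
2015-07-08 to 2015-11-29: 145 days, exemption €205,000 → (€314,000 − €205,000) × 2.3% × 145/365 = €995.9315
2015-11-30 to 2015-12-31: 32 days, exemption €218,000 → (€314,000 − €218,000) × 2.3% × 32/365 = €193.5781
Total = €4,281.4658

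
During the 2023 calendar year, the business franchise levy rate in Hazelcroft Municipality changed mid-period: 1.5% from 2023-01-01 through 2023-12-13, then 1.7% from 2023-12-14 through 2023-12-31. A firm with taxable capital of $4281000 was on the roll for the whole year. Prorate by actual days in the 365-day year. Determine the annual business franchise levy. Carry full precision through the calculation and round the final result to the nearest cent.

$64637.24

2023-01-01 to 2023-12-13: 347 days at 1.5% → $4281000 × 1.5% × 347/365 = $61048.2329
2023-12-14 to 2023-12-31: 18 days at 1.7% → $4281000 × 1.7% × 18/365 = $3589.0027
Total = $64637.2356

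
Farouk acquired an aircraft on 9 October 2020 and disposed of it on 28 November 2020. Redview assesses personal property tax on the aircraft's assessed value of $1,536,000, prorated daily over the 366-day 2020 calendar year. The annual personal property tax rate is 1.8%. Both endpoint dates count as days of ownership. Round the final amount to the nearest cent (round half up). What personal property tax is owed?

$3,852.59

Days held (9 October – 28 November 2020): 51 out of 366
Tax = $1,536,000 × 1.8% × 51/366 = $3,852.5902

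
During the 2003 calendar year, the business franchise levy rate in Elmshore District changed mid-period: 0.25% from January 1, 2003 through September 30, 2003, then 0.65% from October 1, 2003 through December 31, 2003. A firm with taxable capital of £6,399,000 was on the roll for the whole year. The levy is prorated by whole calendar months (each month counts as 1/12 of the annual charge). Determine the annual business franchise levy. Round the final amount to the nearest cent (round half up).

£22,396.50

January 1 – September 30, 2003: 9 months at 0.25% → £6,399,000 × 0.25% × 9/12 = £11,998.1250
October 1 – December 31, 2003: 3 months at 0.65% → £6,399,000 × 0.65% × 3/12 = £10,398.3750
Total = £22,396.5000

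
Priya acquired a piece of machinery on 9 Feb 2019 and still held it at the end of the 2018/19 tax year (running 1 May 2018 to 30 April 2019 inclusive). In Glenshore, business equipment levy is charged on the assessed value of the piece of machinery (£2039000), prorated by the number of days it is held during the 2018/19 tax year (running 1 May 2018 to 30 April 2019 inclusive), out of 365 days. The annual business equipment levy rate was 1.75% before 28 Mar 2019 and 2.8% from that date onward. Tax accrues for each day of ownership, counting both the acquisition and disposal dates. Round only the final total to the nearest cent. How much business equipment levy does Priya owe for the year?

9 Feb – 27 Mar 2019: 47 days at 1.75% → £2039000 × 1.75% × 47/365 = £4594.7329
28 Mar – 30 Apr 2019: 34 days at 2.8% → £2039000 × 2.8% × 34/365 = £5318.1589
Total = £9912.8918

£9912.89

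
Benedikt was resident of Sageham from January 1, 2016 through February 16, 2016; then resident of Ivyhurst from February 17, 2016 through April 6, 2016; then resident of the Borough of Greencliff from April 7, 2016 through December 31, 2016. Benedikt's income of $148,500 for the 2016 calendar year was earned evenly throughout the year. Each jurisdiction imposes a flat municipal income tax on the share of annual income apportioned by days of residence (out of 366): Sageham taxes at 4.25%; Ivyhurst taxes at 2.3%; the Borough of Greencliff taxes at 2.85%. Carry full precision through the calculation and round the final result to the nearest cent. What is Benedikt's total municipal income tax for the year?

Sageham, January 1 – February 16, 2016: 47 days → $148,500 × 4.25% × 47/366 = $810.4611
Ivyhurst, February 17 – April 6, 2016: 50 days → $148,500 × 2.3% × 50/366 = $466.5984
The Borough of Greencliff, April 7 – December 31, 2016: 269 days → $148,500 × 2.85% × 269/366 = $3,110.5881
Total = $4,387.6475

$4,387.65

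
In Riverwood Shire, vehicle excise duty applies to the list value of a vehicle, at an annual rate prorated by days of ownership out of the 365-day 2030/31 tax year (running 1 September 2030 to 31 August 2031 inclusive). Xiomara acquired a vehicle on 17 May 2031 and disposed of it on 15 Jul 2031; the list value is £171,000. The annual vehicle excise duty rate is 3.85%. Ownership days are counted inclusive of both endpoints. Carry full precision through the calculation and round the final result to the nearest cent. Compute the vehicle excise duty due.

Days held (17 May – 15 Jul 2031): 60 out of 365
Tax = £171,000 × 3.85% × 60/365 = £1,082.2192

£1,082.22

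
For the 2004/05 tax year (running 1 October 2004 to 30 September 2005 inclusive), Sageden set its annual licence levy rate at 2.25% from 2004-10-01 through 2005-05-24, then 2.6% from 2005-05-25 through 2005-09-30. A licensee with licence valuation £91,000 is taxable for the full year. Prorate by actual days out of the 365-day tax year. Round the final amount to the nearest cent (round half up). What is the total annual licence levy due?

2004-10-01 to 2005-05-24: 236 days at 2.25% → £91,000 × 2.25% × 236/365 = £1,323.8630
2005-05-25 to 2005-09-30: 129 days at 2.6% → £91,000 × 2.6% × 129/365 = £836.2027
Total = £2,160.0658

£2,160.07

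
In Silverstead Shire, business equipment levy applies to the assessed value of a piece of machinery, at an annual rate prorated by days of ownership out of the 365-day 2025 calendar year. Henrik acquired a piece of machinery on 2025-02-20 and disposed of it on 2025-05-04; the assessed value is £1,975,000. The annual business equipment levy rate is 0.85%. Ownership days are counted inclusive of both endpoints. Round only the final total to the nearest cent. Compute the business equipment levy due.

£3,403.49

Days held (2025-02-20 to 2025-05-04): 74 out of 365
Tax = £1,975,000 × 0.85% × 74/365 = £3,403.4932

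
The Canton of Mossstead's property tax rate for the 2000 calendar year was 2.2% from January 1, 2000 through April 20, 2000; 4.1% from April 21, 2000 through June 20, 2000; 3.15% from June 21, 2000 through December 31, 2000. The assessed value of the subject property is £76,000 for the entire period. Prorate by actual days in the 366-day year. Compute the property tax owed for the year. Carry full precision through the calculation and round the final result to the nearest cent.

January 1 – April 20, 2000: 111 days at 2.2% → £76,000 × 2.2% × 111/366 = £507.0820
April 21 – June 20, 2000: 61 days at 4.1% → £76,000 × 4.1% × 61/366 = £519.3333
June 21 – December 31, 2000: 194 days at 3.15% → £76,000 × 3.15% × 194/366 = £1,268.9508
Total = £2,295.3661

£2,295.37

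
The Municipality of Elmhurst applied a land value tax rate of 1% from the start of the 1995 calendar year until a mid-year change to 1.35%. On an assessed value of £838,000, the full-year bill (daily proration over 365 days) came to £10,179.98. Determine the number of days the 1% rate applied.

Let d = days at the first rate; then 365 − d days at the second rate.
£838,000 × [1%·d + 1.35%·(365−d)] / 365 = £10,179.98
Solving gives d = 141, so the new rate took effect on 22 May 1995.

141 days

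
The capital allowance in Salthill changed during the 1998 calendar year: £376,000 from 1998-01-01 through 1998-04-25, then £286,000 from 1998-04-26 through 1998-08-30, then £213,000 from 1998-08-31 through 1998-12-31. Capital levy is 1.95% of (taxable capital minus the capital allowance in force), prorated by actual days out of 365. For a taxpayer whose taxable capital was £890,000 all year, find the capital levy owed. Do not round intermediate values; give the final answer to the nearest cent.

1998-01-01 to 1998-04-25: 115 days, exemption £376,000 → (£890,000 − £376,000) × 1.95% × 115/365 = £3,157.9315
1998-04-26 to 1998-08-30: 127 days, exemption £286,000 → (£890,000 − £286,000) × 1.95% × 127/365 = £4,098.0986
1998-08-31 to 1998-12-31: 123 days, exemption £213,000 → (£890,000 − £213,000) × 1.95% × 123/365 = £4,448.7247
Total = £11,704.7548

£11,704.75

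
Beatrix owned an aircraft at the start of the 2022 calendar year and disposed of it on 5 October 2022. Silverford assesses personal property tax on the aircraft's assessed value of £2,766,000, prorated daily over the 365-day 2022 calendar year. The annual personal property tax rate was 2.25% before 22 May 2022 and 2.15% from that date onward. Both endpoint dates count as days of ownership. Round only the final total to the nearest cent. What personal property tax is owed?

1 January – 21 May 2022: 141 days at 2.25% → £2,766,000 × 2.25% × 141/365 = £24,041.4658
22 May – 5 October 2022: 137 days at 2.15% → £2,766,000 × 2.15% × 137/365 = £22,321.2411
Total = £46,362.7068

£46,362.71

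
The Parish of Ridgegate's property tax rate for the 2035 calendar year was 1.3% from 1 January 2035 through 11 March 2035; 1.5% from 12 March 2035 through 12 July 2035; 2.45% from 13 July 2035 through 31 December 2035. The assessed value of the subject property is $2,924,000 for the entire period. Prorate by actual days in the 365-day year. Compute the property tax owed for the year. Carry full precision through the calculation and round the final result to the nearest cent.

$55,828.37

1 January – 11 March 2035: 70 days at 1.3% → $2,924,000 × 1.3% × 70/365 = $7,289.9726
12 March – 12 July 2035: 123 days at 1.5% → $2,924,000 × 1.5% × 123/365 = $14,780.2192
13 July – 31 December 2035: 172 days at 2.45% → $2,924,000 × 2.45% × 172/365 = $33,758.1808
Total = $55,828.3726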